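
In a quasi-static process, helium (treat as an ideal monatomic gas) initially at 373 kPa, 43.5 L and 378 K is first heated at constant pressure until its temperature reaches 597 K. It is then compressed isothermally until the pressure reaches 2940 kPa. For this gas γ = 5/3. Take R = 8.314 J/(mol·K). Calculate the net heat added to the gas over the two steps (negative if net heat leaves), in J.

-29400 J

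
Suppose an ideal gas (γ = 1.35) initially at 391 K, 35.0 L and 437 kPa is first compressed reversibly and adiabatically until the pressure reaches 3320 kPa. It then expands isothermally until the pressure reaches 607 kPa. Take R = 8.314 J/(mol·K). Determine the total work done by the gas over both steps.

13700 J

n = P₁V₁/(RT₁) = 437×35.0/(8.314×391) = 4.71 mol.
Step 1 — Adiabatic: T₂/T₁ = (P₂/P₁)^((γ−1)/γ) ⇒ T₂ = 391×(7.60)^0.259 = 661 K; V₂ = 7.79 L.
ΔU = nCvΔT = 4.71×23.8×(661−391) = 30200 J.
Q = 0 for an adiabatic process, so W = −ΔU = -30200 J.
State after step 1: P = 3320 kPa, V = 7.79 L, T = 661 K.
Step 2 — Isothermal: T stays 661 K; PV = const ⇒ V₂ = 42.6 L, P₂ = 607 kPa.
ΔU = 0 (ideal gas, T constant).
W = nRT ln(V₂/V₁) = 4.71×8.314×661×ln(5.47) = 44000 J.
Q = ΔU + W = 44000 J.
Net over both steps: W = 13700 J, Q = 44000 J, ΔU = 30200 J.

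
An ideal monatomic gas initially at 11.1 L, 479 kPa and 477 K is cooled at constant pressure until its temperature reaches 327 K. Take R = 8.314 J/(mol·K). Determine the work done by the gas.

-1670 J

n = P₁V₁/(RT₁) = 479×11.1/(8.314×477) = 1.34 mol.
Isobaric: P stays 479 kPa; V/T = const ⇒ T₂ = 327 K, V₂ = 7.61 L.
W = PΔV = 479×(7.61−11.1) kPa·L = -1670 J.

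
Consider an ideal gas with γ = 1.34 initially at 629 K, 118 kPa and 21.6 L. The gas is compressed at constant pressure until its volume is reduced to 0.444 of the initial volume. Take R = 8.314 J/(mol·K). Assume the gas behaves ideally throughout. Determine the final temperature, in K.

279 K

Isobaric: P stays 118 kPa; V/T = const ⇒ T₂ = 279 K, V₂ = 9.59 L.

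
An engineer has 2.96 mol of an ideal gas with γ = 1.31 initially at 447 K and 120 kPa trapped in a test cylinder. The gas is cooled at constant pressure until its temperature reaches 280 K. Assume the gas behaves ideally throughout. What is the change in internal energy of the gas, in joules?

-13300 J

V₁ = nRT₁/P₁ = 2.96×8.314×447/120 = 91.7 L.
Isobaric: P stays 120 kPa; V/T = const ⇒ T₂ = 280 K, V₂ = 57.4 L.
For an ideal gas ΔU = nCvΔT with Cv = R/(γ−1) = 26.8 J/(mol·K).
ΔU = 2.96×26.8×(280−447) = -13300 J.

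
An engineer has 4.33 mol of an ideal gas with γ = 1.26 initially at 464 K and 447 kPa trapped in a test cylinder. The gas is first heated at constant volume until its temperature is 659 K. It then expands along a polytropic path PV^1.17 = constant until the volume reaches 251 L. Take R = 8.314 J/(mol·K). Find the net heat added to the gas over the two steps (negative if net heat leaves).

40400 J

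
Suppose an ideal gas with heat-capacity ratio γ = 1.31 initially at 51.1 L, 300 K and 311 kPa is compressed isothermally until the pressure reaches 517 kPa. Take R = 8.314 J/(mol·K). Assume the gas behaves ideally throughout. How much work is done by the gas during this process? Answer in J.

n = P₁V₁/(RT₁) = 311×51.1/(8.314×300) = 6.37 mol.
Isothermal: T stays 300 K; PV = const ⇒ V₂ = 30.7 L, P₂ = 517 kPa.
W = nRT ln(V₂/V₁) = 6.37×8.314×300×ln(0.602) = -8080 J.

-8080 J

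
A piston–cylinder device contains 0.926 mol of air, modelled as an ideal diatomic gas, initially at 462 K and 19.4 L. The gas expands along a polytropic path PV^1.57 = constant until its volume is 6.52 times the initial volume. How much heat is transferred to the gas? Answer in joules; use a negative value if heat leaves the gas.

P₁ = nRT₁/V₁ = 0.926×8.314×462/19.4 = 183 kPa.
Polytropic n=1.57: T₂ = T₁(V₁/V₂)^(n−1) = 462×(0.153)^0.57 = 159 K; P₂ = P₁(V₁/V₂)^n = 9.66 kPa.
W = (P₁V₁−P₂V₂)/(n−1) = (183×19.4−9.66×126)/0.57 = 4100 J.
ΔU = nCvΔT = 0.926×20.8×(159−462) = -5840 J.
Q = ΔU + W = -1740 J.

-1740 J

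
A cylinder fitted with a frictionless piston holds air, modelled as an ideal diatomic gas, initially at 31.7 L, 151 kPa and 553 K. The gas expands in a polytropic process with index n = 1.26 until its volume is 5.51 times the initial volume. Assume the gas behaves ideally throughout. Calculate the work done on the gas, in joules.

-6600 J

n = P₁V₁/(RT₁) = 151×31.7/(8.314×553) = 1.04 mol.
Polytropic n=1.26: T₂ = T₁(V₁/V₂)^(n−1) = 553×(0.181)^0.26 = 355 K; P₂ = P₁(V₁/V₂)^n = 17.6 kPa.
W = (P₁V₁−P₂V₂)/(n−1) = (151×31.7−17.6×175)/0.26 = 6600 J.
Work done on the gas = −W_by = -6600 J.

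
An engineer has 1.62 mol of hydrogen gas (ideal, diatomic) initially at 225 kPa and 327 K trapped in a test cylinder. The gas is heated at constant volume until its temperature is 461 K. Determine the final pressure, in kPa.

317 kPa

V₁ = nRT₁/P₁ = 1.62×8.314×327/225 = 19.6 L.
Isochoric: V stays 19.6 L; P/T = const ⇒ T₂ = 461 K, P₂ = 317 kPa.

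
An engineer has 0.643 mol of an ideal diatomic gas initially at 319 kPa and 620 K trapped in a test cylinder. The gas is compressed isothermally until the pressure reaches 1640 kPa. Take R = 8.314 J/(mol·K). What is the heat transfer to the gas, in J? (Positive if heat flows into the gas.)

V₁ = nRT₁/P₁ = 0.643×8.314×620/319 = 10.4 L.
Isothermal: T stays 620 K; PV = const ⇒ V₂ = 2.02 L, P₂ = 1640 kPa.
ΔU = 0 (ideal gas, T constant).
W = nRT ln(V₂/V₁) = 0.643×8.314×620×ln(0.195) = -5430 J.
Q = ΔU + W = -5430 J.

-5430 J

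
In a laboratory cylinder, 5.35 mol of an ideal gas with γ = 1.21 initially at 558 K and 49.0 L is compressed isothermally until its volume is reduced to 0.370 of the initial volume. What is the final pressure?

P₁ = nRT₁/V₁ = 5.35×8.314×558/49.0 = 507 kPa.
Isothermal: T stays 558 K; PV = const ⇒ V₂ = 18.1 L, P₂ = 1370 kPa.

1370 kPa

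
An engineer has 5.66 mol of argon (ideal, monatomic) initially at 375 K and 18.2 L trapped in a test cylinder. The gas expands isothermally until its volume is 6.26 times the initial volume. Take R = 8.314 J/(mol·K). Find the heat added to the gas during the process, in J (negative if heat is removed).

P₁ = nRT₁/V₁ = 5.66×8.314×375/18.2 = 970 kPa.
Isothermal: T stays 375 K; PV = const ⇒ V₂ = 114 L, P₂ = 155 kPa.
ΔU = 0 (ideal gas, T constant).
W = nRT ln(V₂/V₁) = 5.66×8.314×375×ln(6.26) = 32400 J.
Q = ΔU + W = 32400 J.

32400 J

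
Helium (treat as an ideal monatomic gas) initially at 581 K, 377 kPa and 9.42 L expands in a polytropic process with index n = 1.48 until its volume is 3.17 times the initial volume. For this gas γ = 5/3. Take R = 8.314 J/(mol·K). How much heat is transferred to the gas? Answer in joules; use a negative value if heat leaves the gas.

881 J

n = P₁V₁/(RT₁) = 377×9.42/(8.314×581) = 0.735 mol.
Polytropic n=1.48: T₂ = T₁(V₁/V₂)^(n−1) = 581×(0.315)^0.48 = 334 K; P₂ = P₁(V₁/V₂)^n = 68.4 kPa.
W = (P₁V₁−P₂V₂)/(n−1) = (377×9.42−68.4×29.9)/0.48 = 3150 J.
ΔU = nCvΔT = 0.735×12.5×(334−581) = -2270 J.
Q = ΔU + W = 881 J.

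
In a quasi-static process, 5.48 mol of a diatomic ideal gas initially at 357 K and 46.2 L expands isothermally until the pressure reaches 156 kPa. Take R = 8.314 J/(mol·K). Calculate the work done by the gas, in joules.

P₁ = nRT₁/V₁ = 5.48×8.314×357/46.2 = 352 kPa.
Isothermal: T stays 357 K; PV = const ⇒ V₂ = 104 L, P₂ = 156 kPa.
W = nRT ln(V₂/V₁) = 5.48×8.314×357×ln(2.26) = 13200 J.

13200 J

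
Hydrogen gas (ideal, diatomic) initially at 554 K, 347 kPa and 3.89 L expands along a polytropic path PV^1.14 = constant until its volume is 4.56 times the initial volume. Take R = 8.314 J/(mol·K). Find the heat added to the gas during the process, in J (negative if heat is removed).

1200 J

n = P₁V₁/(RT₁) = 347×3.89/(8.314×554) = 0.293 mol.
Polytropic n=1.14: T₂ = T₁(V₁/V₂)^(n−1) = 554×(0.219)^0.14 = 448 K; P₂ = P₁(V₁/V₂)^n = 61.5 kPa.
W = (P₁V₁−P₂V₂)/(n−1) = (347×3.89−61.5×17.7)/0.14 = 1850 J.
ΔU = nCvΔT = 0.293×20.8×(448−554) = -646 J.
Q = ΔU + W = 1200 J.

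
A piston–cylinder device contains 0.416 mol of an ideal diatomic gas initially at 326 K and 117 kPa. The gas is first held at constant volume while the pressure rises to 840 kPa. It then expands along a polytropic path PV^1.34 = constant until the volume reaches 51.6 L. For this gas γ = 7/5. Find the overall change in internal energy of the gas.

8620 J

V₁ = nRT₁/P₁ = 0.416×8.314×326/117 = 9.64 L.
Step 1 — Isochoric: V stays 9.64 L; P/T = const ⇒ T₂ = 2340 K, P₂ = 840 kPa.
W = 0 (no volume change).
ΔU = nCvΔT = 0.416×20.8×(2340−326) = 17400 J.
Q = ΔU = 17400 J.
State after step 1: P = 840 kPa, V = 9.64 L, T = 2340 K.
Step 2 — Polytropic n=1.34: T₂ = T₁(V₁/V₂)^(n−1) = 2340×(0.187)^0.34 = 1320 K; P₂ = P₁(V₁/V₂)^n = 88.7 kPa.
W = (P₁V₁−P₂V₂)/(n−1) = (840×9.64−88.7×51.6)/0.34 = 10400 J.
ΔU = nCvΔT = 0.416×20.8×(1320−2340) = -8800 J.
Q = ΔU + W = 1550 J.
Net over both steps: W = 10400 J, Q = 19000 J, ΔU = 8620 J.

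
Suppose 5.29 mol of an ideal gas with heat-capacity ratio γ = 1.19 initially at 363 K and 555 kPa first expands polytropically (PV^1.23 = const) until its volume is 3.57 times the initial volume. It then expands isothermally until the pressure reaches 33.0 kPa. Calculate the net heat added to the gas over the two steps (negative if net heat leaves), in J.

V₁ = nRT₁/P₁ = 5.29×8.314×363/555 = 28.8 L.
Step 1 — Polytropic n=1.23: T₂ = T₁(V₁/V₂)^(n−1) = 363×(0.280)^0.23 = 271 K; P₂ = P₁(V₁/V₂)^n = 116 kPa.
W = (P₁V₁−P₂V₂)/(n−1) = (555×28.8−116×103)/0.23 = 17600 J.
ΔU = nCvΔT = 5.29×43.8×(271−363) = -21300 J.
Q = ΔU + W = -3710 J.
State after step 1: P = 116 kPa, V = 103 L, T = 271 K.
Step 2 — Isothermal: T stays 271 K; PV = const ⇒ V₂ = 361 L, P₂ = 33.0 kPa.
ΔU = 0 (ideal gas, T constant).
W = nRT ln(V₂/V₁) = 5.29×8.314×271×ln(3.52) = 15000 J.
Q = ΔU + W = 15000 J.
Net over both steps: W = 32600 J, Q = 11300 J, ΔU = -21300 J.

11300 J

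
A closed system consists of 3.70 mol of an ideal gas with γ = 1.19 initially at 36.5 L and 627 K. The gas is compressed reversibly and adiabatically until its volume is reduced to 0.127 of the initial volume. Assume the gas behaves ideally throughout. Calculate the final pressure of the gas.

6160 kPa

P₁ = nRT₁/V₁ = 3.70×8.314×627/36.5 = 528 kPa.
Adiabatic: TV^(γ−1) = const ⇒ T₂ = 627×(7.87)^0.190 = 928 K; PV^γ = const ⇒ P₂ = 6160 kPa.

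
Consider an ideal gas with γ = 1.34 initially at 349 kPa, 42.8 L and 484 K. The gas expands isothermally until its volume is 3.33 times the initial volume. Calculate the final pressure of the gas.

105 kPa

Isothermal: T stays 484 K; PV = const ⇒ V₂ = 143 L, P₂ = 105 kPa.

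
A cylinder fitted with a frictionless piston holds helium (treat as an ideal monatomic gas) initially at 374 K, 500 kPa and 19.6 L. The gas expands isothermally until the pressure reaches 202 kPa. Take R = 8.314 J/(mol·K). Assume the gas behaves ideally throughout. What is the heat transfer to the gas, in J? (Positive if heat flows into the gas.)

8880 J

n = P₁V₁/(RT₁) = 500×19.6/(8.314×374) = 3.15 mol.
Isothermal: T stays 374 K; PV = const ⇒ V₂ = 48.5 L, P₂ = 202 kPa.
ΔU = 0 (ideal gas, T constant).
W = nRT ln(V₂/V₁) = 3.15×8.314×374×ln(2.48) = 8880 J.
Q = ΔU + W = 8880 J.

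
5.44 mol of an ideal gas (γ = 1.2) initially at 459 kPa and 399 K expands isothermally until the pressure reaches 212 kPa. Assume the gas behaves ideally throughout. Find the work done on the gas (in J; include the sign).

V₁ = nRT₁/P₁ = 5.44×8.314×399/459 = 39.3 L.
Isothermal: T stays 399 K; PV = const ⇒ V₂ = 85.1 L, P₂ = 212 kPa.
W = nRT ln(V₂/V₁) = 5.44×8.314×399×ln(2.17) = 13900 J.
Work done on the gas = −W_by = -13900 J.

-13900 J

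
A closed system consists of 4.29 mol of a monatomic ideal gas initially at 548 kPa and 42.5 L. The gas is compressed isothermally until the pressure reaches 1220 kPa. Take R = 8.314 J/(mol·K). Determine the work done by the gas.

T₁ = P₁V₁/(nR) = 548×42.5/(4.29×8.314) = 653 K.
Isothermal: T stays 653 K; PV = const ⇒ V₂ = 19.1 L, P₂ = 1220 kPa.
W = nRT ln(V₂/V₁) = 4.29×8.314×653×ln(0.449) = -18600 J.

-18600 J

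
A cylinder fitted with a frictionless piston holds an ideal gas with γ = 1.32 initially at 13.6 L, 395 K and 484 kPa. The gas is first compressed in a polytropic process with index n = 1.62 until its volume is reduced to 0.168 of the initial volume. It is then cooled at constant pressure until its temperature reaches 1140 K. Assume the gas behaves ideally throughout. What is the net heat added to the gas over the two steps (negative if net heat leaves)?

16400 J

n = P₁V₁/(RT₁) = 484×13.6/(8.314×395) = 2.00 mol.
Step 1 — Polytropic n=1.62: T₂ = T₁(V₁/V₂)^(n−1) = 395×(5.95)^0.62 = 1190 K; P₂ = P₁(V₁/V₂)^n = 8710 kPa.
W = (P₁V₁−P₂V₂)/(n−1) = (484×13.6−8710×2.28)/0.62 = -21500 J.
ΔU = nCvΔT = 2.00×26.0×(1190−395) = 41600 J.
Q = ΔU + W = 20100 J.
State after step 1: P = 8710 kPa, V = 2.28 L, T = 1190 K.
Step 2 — Isobaric: P stays 8710 kPa; V/T = const ⇒ T₂ = 1140 K, V₂ = 2.18 L.
W = PΔV = 8710×(2.18−2.28) kPa·L = -895 J.
ΔU = nCvΔT = 2.00×26.0×(1140−1190) = -2800 J.
Q = ΔU + W = nCpΔT = -3690 J.
Net over both steps: W = -22400 J, Q = 16400 J, ΔU = 38800 J.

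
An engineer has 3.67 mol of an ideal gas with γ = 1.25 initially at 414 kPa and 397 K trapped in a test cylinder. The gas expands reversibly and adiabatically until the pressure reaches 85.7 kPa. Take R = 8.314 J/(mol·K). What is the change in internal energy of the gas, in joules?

-13100 J

V₁ = nRT₁/P₁ = 3.67×8.314×397/414 = 29.3 L.
Adiabatic: T₂/T₁ = (P₂/P₁)^((γ−1)/γ) ⇒ T₂ = 397×(0.207)^0.200 = 290 K; V₂ = 103 L.
For an ideal gas ΔU = nCvΔT with Cv = R/(γ−1) = 33.3 J/(mol·K).
ΔU = 3.67×33.3×(290−397) = -13100 J.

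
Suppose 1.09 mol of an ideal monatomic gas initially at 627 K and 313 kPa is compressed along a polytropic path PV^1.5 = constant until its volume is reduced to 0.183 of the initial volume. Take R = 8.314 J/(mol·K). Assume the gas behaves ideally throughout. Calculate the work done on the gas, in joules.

15200 J

V₁ = nRT₁/P₁ = 1.09×8.314×627/313 = 18.2 L.
Polytropic n=1.5: T₂ = T₁(V₁/V₂)^(n−1) = 627×(5.46)^0.50 = 1470 K; P₂ = P₁(V₁/V₂)^n = 4000 kPa.
W = (P₁V₁−P₂V₂)/(n−1) = (313×18.2−4000×3.32)/0.50 = -15200 J.
Work done on the gas = −W_by = 15200 J.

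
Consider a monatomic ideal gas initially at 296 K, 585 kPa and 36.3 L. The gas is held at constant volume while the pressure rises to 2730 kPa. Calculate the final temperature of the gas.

Isochoric: V stays 36.3 L; P/T = const ⇒ T₂ = 1380 K, P₂ = 2730 kPa.

1380 K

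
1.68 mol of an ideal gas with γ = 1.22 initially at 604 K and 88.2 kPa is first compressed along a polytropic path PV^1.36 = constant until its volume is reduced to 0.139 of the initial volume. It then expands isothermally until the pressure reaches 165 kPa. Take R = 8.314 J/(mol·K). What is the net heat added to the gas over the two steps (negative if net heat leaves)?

50700 J

V₁ = nRT₁/P₁ = 1.68×8.314×604/88.2 = 95.7 L.
Step 1 — Polytropic n=1.36: T₂ = T₁(V₁/V₂)^(n−1) = 604×(7.19)^0.36 = 1230 K; P₂ = P₁(V₁/V₂)^n = 1290 kPa.
W = (P₁V₁−P₂V₂)/(n−1) = (88.2×95.7−1290×13.3)/0.36 = -24200 J.
ΔU = nCvΔT = 1.68×37.8×(1230−604) = 39700 J.
Q = ΔU + W = 15400 J.
State after step 1: P = 1290 kPa, V = 13.3 L, T = 1230 K.
Step 2 — Isothermal: T stays 1230 K; PV = const ⇒ V₂ = 104 L, P₂ = 165 kPa.
ΔU = 0 (ideal gas, T constant).
W = nRT ln(V₂/V₁) = 1.68×8.314×1230×ln(7.83) = 35300 J.
Q = ΔU + W = 35300 J.
Net over both steps: W = 11100 J, Q = 50700 J, ΔU = 39700 J.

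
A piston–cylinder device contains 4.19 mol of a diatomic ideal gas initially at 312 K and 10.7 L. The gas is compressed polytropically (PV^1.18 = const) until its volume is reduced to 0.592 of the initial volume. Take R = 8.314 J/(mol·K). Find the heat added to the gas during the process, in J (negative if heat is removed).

P₁ = nRT₁/V₁ = 4.19×8.314×312/10.7 = 1020 kPa.
Polytropic n=1.18: T₂ = T₁(V₁/V₂)^(n−1) = 312×(1.69)^0.18 = 343 K; P₂ = P₁(V₁/V₂)^n = 1890 kPa.
W = (P₁V₁−P₂V₂)/(n−1) = (1020×10.7−1890×6.33)/0.18 = -5980 J.
ΔU = nCvΔT = 4.19×20.8×(343−312) = 2690 J.
Q = ΔU + W = -3290 J.

-3290 J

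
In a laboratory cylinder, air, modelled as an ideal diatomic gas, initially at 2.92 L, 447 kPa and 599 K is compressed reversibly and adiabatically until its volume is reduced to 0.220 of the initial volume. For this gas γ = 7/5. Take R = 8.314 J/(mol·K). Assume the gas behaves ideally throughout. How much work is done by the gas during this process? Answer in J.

-2720 J

n = P₁V₁/(RT₁) = 447×2.92/(8.314×599) = 0.262 mol.
Adiabatic: TV^(γ−1) = const ⇒ T₂ = 599×(4.55)^0.400 = 1100 K; PV^γ = const ⇒ P₂ = 3720 kPa.
ΔU = nCvΔT = 0.262×20.8×(1100−599) = 2720 J.
Q = 0 for an adiabatic process, so W = −ΔU = -2720 J.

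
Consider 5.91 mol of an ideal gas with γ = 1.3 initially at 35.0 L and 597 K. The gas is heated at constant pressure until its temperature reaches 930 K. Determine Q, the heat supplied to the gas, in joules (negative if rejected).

P₁ = nRT₁/V₁ = 5.91×8.314×597/35.0 = 838 kPa.
Isobaric: P stays 838 kPa; V/T = const ⇒ T₂ = 930 K, V₂ = 54.5 L.
W = PΔV = 838×(54.5−35.0) kPa·L = 16400 J.
ΔU = nCvΔT = 5.91×27.7×(930−597) = 54500 J.
Q = ΔU + W = nCpΔT = 70900 J.

70900 J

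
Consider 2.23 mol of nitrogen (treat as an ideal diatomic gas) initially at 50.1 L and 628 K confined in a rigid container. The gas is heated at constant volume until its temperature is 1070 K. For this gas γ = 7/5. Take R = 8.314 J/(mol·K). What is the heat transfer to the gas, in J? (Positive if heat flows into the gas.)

P₁ = nRT₁/V₁ = 2.23×8.314×628/50.1 = 232 kPa.
Isochoric: V stays 50.1 L; P/T = const ⇒ T₂ = 1070 K, P₂ = 396 kPa.
W = 0 (no volume change).
ΔU = nCvΔT = 2.23×20.8×(1070−628) = 20500 J.
Q = ΔU = 20500 J.

20500 J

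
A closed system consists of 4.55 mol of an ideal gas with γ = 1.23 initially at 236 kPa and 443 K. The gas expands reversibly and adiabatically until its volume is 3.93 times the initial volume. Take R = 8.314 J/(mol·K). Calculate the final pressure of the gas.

V₁ = nRT₁/P₁ = 4.55×8.314×443/236 = 71.0 L.
Adiabatic: TV^(γ−1) = const ⇒ T₂ = 443×(0.254)^0.230 = 323 K; PV^γ = const ⇒ P₂ = 43.8 kPa.

43.8 kPa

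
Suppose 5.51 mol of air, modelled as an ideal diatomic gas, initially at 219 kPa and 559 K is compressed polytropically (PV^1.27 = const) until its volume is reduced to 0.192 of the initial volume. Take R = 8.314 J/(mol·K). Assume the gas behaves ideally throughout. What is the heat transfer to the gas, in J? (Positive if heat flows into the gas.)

V₁ = nRT₁/P₁ = 5.51×8.314×559/219 = 117 L.
Polytropic n=1.27: T₂ = T₁(V₁/V₂)^(n−1) = 559×(5.21)^0.27 = 873 K; P₂ = P₁(V₁/V₂)^n = 1780 kPa.
W = (P₁V₁−P₂V₂)/(n−1) = (219×117−1780×22.5)/0.27 = -53200 J.
ΔU = nCvΔT = 5.51×20.8×(873−559) = 35900 J.
Q = ΔU + W = -17300 J.

-17300 J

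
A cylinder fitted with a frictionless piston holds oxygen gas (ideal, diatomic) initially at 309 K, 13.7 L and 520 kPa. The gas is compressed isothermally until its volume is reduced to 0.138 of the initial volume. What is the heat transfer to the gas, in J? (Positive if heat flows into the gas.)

n = P₁V₁/(RT₁) = 520×13.7/(8.314×309) = 2.77 mol.
Isothermal: T stays 309 K; PV = const ⇒ V₂ = 1.89 L, P₂ = 3770 kPa.
ΔU = 0 (ideal gas, T constant).
W = nRT ln(V₂/V₁) = 2.77×8.314×309×ln(0.138) = -14100 J.
Q = ΔU + W = -14100 J.

-14100 J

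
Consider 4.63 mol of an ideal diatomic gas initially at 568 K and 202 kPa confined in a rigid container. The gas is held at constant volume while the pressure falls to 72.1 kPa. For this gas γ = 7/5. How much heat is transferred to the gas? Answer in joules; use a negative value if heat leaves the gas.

-35200 J

V₁ = nRT₁/P₁ = 4.63×8.314×568/202 = 108 L.
Isochoric: V stays 108 L; P/T = const ⇒ T₂ = 203 K, P₂ = 72.1 kPa.
W = 0 (no volume change).
ΔU = nCvΔT = 4.63×20.8×(203−568) = -35200 J.
Q = ΔU = -35200 J.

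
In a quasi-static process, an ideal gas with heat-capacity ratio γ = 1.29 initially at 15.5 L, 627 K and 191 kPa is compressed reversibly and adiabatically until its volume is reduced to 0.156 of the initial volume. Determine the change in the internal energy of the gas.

7290 J

n = P₁V₁/(RT₁) = 191×15.5/(8.314×627) = 0.568 mol.
Adiabatic: TV^(γ−1) = const ⇒ T₂ = 627×(6.41)^0.290 = 1070 K; PV^γ = const ⇒ P₂ = 2100 kPa.
For an ideal gas ΔU = nCvΔT with Cv = R/(γ−1) = 28.7 J/(mol·K).
ΔU = 0.568×28.7×(1070−627) = 7290 J.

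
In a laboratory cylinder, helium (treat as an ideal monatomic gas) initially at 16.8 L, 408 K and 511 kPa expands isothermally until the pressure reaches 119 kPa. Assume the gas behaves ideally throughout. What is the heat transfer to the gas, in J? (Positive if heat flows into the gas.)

n = P₁V₁/(RT₁) = 511×16.8/(8.314×408) = 2.53 mol.
Isothermal: T stays 408 K; PV = const ⇒ V₂ = 72.1 L, P₂ = 119 kPa.
ΔU = 0 (ideal gas, T constant).
W = nRT ln(V₂/V₁) = 2.53×8.314×408×ln(4.29) = 12500 J.
Q = ΔU + W = 12500 J.

12500 J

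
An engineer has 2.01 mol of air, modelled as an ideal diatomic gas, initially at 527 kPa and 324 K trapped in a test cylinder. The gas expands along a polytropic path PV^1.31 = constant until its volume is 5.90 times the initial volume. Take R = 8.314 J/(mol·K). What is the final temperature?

V₁ = nRT₁/P₁ = 2.01×8.314×324/527 = 10.3 L.
Polytropic n=1.31: T₂ = T₁(V₁/V₂)^(n−1) = 324×(0.169)^0.31 = 187 K; P₂ = P₁(V₁/V₂)^n = 51.5 kPa.

187 K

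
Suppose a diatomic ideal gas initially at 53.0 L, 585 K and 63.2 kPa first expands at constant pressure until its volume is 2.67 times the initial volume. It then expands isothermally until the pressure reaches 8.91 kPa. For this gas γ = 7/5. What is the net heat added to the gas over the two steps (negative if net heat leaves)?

n = P₁V₁/(RT₁) = 63.2×53.0/(8.314×585) = 0.689 mol.
Step 1 — Isobaric: P stays 63.2 kPa; V/T = const ⇒ T₂ = 1560 K, V₂ = 142 L.
W = PΔV = 63.2×(142−53.0) kPa·L = 5590 J.
ΔU = nCvΔT = 0.689×20.8×(1560−585) = 14000 J.
Q = ΔU + W = nCpΔT = 19600 J.
State after step 1: P = 63.2 kPa, V = 142 L, T = 1560 K.
Step 2 — Isothermal: T stays 1560 K; PV = const ⇒ V₂ = 1000 L, P₂ = 8.91 kPa.
ΔU = 0 (ideal gas, T constant).
W = nRT ln(V₂/V₁) = 0.689×8.314×1560×ln(7.09) = 17500 J.
Q = ΔU + W = 17500 J.
Net over both steps: W = 23100 J, Q = 37100 J, ΔU = 14000 J.

37100 J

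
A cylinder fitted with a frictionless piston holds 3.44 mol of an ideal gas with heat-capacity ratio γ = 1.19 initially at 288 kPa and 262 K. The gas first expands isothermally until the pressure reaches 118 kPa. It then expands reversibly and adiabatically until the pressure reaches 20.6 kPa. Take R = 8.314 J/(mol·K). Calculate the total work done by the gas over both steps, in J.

16300 J

V₁ = nRT₁/P₁ = 3.44×8.314×262/288 = 26.0 L.
Step 1 — Isothermal: T stays 262 K; PV = const ⇒ V₂ = 63.5 L, P₂ = 118 kPa.
ΔU = 0 (ideal gas, T constant).
W = nRT ln(V₂/V₁) = 3.44×8.314×262×ln(2.44) = 6690 J.
Q = ΔU + W = 6690 J.
State after step 1: P = 118 kPa, V = 63.5 L, T = 262 K.
Step 2 — Adiabatic: T₂/T₁ = (P₂/P₁)^((γ−1)/γ) ⇒ T₂ = 262×(0.175)^0.160 = 198 K; V₂ = 275 L.
ΔU = nCvΔT = 3.44×43.8×(198−262) = -9590 J.
Q = 0 for an adiabatic process, so W = −ΔU = 9590 J.
Net over both steps: W = 16300 J, Q = 6690 J, ΔU = -9590 J.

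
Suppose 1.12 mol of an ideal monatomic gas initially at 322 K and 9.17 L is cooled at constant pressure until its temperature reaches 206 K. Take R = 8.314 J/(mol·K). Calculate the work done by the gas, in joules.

-1080 J

P₁ = nRT₁/V₁ = 1.12×8.314×322/9.17 = 327 kPa.
Isobaric: P stays 327 kPa; V/T = const ⇒ T₂ = 206 K, V₂ = 5.87 L.
W = PΔV = 327×(5.87−9.17) kPa·L = -1080 J.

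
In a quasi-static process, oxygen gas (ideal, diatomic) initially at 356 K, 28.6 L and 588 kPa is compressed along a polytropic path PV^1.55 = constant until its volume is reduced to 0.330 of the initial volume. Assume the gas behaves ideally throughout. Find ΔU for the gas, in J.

35300 J

n = P₁V₁/(RT₁) = 588×28.6/(8.314×356) = 5.68 mol.
Polytropic n=1.55: T₂ = T₁(V₁/V₂)^(n−1) = 356×(3.03)^0.55 = 655 K; P₂ = P₁(V₁/V₂)^n = 3280 kPa.
For an ideal gas ΔU = nCvΔT with Cv = (5/2)R = 20.8 J/(mol·K).
ΔU = 5.68×20.8×(655−356) = 35300 J.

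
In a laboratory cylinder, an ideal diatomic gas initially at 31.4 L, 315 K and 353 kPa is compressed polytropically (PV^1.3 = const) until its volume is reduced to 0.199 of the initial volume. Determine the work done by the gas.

-23000 J

n = P₁V₁/(RT₁) = 353×31.4/(8.314×315) = 4.23 mol.
Polytropic n=1.3: T₂ = T₁(V₁/V₂)^(n−1) = 315×(5.03)^0.30 = 511 K; P₂ = P₁(V₁/V₂)^n = 2880 kPa.
W = (P₁V₁−P₂V₂)/(n−1) = (353×31.4−2880×6.25)/0.30 = -23000 J.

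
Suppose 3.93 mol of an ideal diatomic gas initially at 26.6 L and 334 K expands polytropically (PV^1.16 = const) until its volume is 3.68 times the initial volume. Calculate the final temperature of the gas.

271 K

P₁ = nRT₁/V₁ = 3.93×8.314×334/26.6 = 410 kPa.
Polytropic n=1.16: T₂ = T₁(V₁/V₂)^(n−1) = 334×(0.272)^0.16 = 271 K; P₂ = P₁(V₁/V₂)^n = 90.5 kPa.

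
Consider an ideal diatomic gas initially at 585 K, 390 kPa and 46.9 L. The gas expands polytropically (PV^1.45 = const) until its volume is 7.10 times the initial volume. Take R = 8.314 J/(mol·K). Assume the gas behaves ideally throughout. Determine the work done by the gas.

n = P₁V₁/(RT₁) = 390×46.9/(8.314×585) = 3.76 mol.
Polytropic n=1.45: T₂ = T₁(V₁/V₂)^(n−1) = 585×(0.141)^0.45 = 242 K; P₂ = P₁(V₁/V₂)^n = 22.7 kPa.
W = (P₁V₁−P₂V₂)/(n−1) = (390×46.9−22.7×333)/0.45 = 23800 J.

23800 J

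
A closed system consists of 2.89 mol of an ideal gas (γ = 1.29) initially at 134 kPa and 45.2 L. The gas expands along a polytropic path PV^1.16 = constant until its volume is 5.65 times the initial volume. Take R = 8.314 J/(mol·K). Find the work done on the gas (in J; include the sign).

-9160 J

T₁ = P₁V₁/(nR) = 134×45.2/(2.89×8.314) = 252 K.
Polytropic n=1.16: T₂ = T₁(V₁/V₂)^(n−1) = 252×(0.177)^0.16 = 191 K; P₂ = P₁(V₁/V₂)^n = 18.0 kPa.
W = (P₁V₁−P₂V₂)/(n−1) = (134×45.2−18.0×255)/0.16 = 9160 J.
Work done on the gas = −W_by = -9160 J.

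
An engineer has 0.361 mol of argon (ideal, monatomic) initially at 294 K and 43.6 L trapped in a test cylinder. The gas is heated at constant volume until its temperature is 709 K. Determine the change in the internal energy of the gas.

P₁ = nRT₁/V₁ = 0.361×8.314×294/43.6 = 20.2 kPa.
Isochoric: V stays 43.6 L; P/T = const ⇒ T₂ = 709 K, P₂ = 48.8 kPa.
For an ideal gas ΔU = nCvΔT with Cv = (3/2)R = 12.5 J/(mol·K).
ΔU = 0.361×12.5×(709−294) = 1870 J.

1870 J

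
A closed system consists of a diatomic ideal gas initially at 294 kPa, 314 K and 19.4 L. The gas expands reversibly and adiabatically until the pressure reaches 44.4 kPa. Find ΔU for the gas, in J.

-5950 J

n = P₁V₁/(RT₁) = 294×19.4/(8.314×314) = 2.18 mol.
Adiabatic: T₂/T₁ = (P₂/P₁)^((γ−1)/γ) ⇒ T₂ = 314×(0.151)^0.286 = 183 K; V₂ = 74.9 L.
For an ideal gas ΔU = nCvΔT with Cv = (5/2)R = 20.8 J/(mol·K).
ΔU = 2.18×20.8×(183−314) = -5950 J.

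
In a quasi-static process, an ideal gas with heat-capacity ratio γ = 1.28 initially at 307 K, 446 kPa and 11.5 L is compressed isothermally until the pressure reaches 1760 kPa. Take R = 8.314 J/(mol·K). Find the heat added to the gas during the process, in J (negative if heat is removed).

n = P₁V₁/(RT₁) = 446×11.5/(8.314×307) = 2.01 mol.
Isothermal: T stays 307 K; PV = const ⇒ V₂ = 2.91 L, P₂ = 1760 kPa.
ΔU = 0 (ideal gas, T constant).
W = nRT ln(V₂/V₁) = 2.01×8.314×307×ln(0.253) = -7040 J.
Q = ΔU + W = -7040 J.

-7040 J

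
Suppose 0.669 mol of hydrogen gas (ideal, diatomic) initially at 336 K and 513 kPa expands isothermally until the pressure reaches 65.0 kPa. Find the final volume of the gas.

28.8 L

V₁ = nRT₁/P₁ = 0.669×8.314×336/513 = 3.64 L.
Isothermal: T stays 336 K; PV = const ⇒ V₂ = 28.8 L, P₂ = 65.0 kPa.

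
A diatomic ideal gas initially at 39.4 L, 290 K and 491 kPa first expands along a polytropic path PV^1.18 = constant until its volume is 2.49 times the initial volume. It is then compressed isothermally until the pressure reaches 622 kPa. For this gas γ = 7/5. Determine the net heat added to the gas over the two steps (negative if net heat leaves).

n = P₁V₁/(RT₁) = 491×39.4/(8.314×290) = 8.02 mol.
Step 1 — Polytropic n=1.18: T₂ = T₁(V₁/V₂)^(n−1) = 290×(0.402)^0.18 = 246 K; P₂ = P₁(V₁/V₂)^n = 167 kPa.
W = (P₁V₁−P₂V₂)/(n−1) = (491×39.4−167×98.1)/0.18 = 16300 J.
ΔU = nCvΔT = 8.02×20.8×(246−290) = -7320 J.
Q = ΔU + W = 8950 J.
State after step 1: P = 167 kPa, V = 98.1 L, T = 246 K.
Step 2 — Isothermal: T stays 246 K; PV = const ⇒ V₂ = 26.4 L, P₂ = 622 kPa.
ΔU = 0 (ideal gas, T constant).
W = nRT ln(V₂/V₁) = 8.02×8.314×246×ln(0.269) = -21600 J.
Q = ΔU + W = -21600 J.
Net over both steps: W = -5280 J, Q = -12600 J, ΔU = -7320 J.

-12600 J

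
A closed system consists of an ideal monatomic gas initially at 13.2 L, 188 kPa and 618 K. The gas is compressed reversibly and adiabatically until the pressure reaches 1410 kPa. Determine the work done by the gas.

-4610 J

n = P₁V₁/(RT₁) = 188×13.2/(8.314×618) = 0.483 mol.
Adiabatic: T₂/T₁ = (P₂/P₁)^((γ−1)/γ) ⇒ T₂ = 618×(7.50)^0.400 = 1380 K; V₂ = 3.94 L.
ΔU = nCvΔT = 0.483×12.5×(1380−618) = 4610 J.
Q = 0 for an adiabatic process, so W = −ΔU = -4610 J.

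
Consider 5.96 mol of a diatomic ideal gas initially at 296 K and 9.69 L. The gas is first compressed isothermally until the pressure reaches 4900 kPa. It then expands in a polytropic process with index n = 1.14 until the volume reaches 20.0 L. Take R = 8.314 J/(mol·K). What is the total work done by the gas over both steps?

P₁ = nRT₁/V₁ = 5.96×8.314×296/9.69 = 1510 kPa.
Step 1 — Isothermal: T stays 296 K; PV = const ⇒ V₂ = 2.99 L, P₂ = 4900 kPa.
ΔU = 0 (ideal gas, T constant).
W = nRT ln(V₂/V₁) = 5.96×8.314×296×ln(0.309) = -17200 J.
Q = ΔU + W = -17200 J.
State after step 1: P = 4900 kPa, V = 2.99 L, T = 296 K.
Step 2 — Polytropic n=1.14: T₂ = T₁(V₁/V₂)^(n−1) = 296×(0.150)^0.14 = 227 K; P₂ = P₁(V₁/V₂)^n = 562 kPa.
W = (P₁V₁−P₂V₂)/(n−1) = (4900×2.99−562×20.0)/0.14 = 24500 J.
ΔU = nCvΔT = 5.96×20.8×(227−296) = -8560 J.
Q = ΔU + W = 15900 J.
Net over both steps: W = 7230 J, Q = -1330 J, ΔU = -8560 J.

7230 J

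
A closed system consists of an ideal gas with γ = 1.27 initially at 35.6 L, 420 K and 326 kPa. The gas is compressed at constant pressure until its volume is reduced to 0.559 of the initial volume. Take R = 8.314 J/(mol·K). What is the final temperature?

Isobaric: P stays 326 kPa; V/T = const ⇒ T₂ = 235 K, V₂ = 19.9 L.

235 K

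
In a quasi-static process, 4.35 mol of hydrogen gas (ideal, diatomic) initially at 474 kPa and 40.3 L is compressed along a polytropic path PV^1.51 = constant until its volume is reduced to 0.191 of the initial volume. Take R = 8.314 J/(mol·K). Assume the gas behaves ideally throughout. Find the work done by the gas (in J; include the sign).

T₁ = P₁V₁/(nR) = 474×40.3/(4.35×8.314) = 528 K.
Polytropic n=1.51: T₂ = T₁(V₁/V₂)^(n−1) = 528×(5.24)^0.51 = 1230 K; P₂ = P₁(V₁/V₂)^n = 5770 kPa.
W = (P₁V₁−P₂V₂)/(n−1) = (474×40.3−5770×7.70)/0.51 = -49700 J.

-49700 J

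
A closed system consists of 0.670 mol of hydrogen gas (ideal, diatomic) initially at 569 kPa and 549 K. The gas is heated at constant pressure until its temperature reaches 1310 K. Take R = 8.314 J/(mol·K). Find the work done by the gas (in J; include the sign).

4240 J

V₁ = nRT₁/P₁ = 0.670×8.314×549/569 = 5.37 L.
Isobaric: P stays 569 kPa; V/T = const ⇒ T₂ = 1310 K, V₂ = 12.8 L.
W = PΔV = 569×(12.8−5.37) kPa·L = 4240 J.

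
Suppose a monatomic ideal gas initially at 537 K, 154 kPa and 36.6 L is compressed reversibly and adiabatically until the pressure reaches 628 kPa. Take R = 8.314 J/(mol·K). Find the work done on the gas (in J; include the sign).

n = P₁V₁/(RT₁) = 154×36.6/(8.314×537) = 1.26 mol.
Adiabatic: T₂/T₁ = (P₂/P₁)^((γ−1)/γ) ⇒ T₂ = 537×(4.08)^0.400 = 942 K; V₂ = 15.7 L.
ΔU = nCvΔT = 1.26×12.5×(942−537) = 6380 J.
Q = 0 for an adiabatic process, so W = −ΔU = -6380 J.
Work done on the gas = −W_by = 6380 J.

6380 J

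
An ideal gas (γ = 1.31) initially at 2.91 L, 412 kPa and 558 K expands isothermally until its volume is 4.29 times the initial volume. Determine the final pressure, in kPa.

Isothermal: T stays 558 K; PV = const ⇒ V₂ = 12.5 L, P₂ = 96.0 kPa.

96.0 kPa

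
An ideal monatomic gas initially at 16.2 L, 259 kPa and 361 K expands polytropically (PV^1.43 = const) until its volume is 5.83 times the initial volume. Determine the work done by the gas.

5190 J

n = P₁V₁/(RT₁) = 259×16.2/(8.314×361) = 1.40 mol.
Polytropic n=1.43: T₂ = T₁(V₁/V₂)^(n−1) = 361×(0.172)^0.43 = 169 K; P₂ = P₁(V₁/V₂)^n = 20.8 kPa.
W = (P₁V₁−P₂V₂)/(n−1) = (259×16.2−20.8×94.4)/0.43 = 5190 J.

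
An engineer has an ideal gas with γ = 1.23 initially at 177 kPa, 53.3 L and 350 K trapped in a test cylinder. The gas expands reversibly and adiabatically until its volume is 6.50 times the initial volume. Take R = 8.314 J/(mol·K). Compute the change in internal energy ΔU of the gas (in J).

n = P₁V₁/(RT₁) = 177×53.3/(8.314×350) = 3.24 mol.
Adiabatic: TV^(γ−1) = const ⇒ T₂ = 350×(0.154)^0.230 = 228 K; PV^γ = const ⇒ P₂ = 17.7 kPa.
For an ideal gas ΔU = nCvΔT with Cv = R/(γ−1) = 36.1 J/(mol·K).
ΔU = 3.24×36.1×(228−350) = -14300 J.

-14300 J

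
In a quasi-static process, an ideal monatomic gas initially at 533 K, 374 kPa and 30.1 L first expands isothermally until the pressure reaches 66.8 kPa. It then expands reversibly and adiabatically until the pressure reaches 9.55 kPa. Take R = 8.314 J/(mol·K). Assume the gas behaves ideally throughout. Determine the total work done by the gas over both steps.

n = P₁V₁/(RT₁) = 374×30.1/(8.314×533) = 2.54 mol.
Step 1 — Isothermal: T stays 533 K; PV = const ⇒ V₂ = 169 L, P₂ = 66.8 kPa.
ΔU = 0 (ideal gas, T constant).
W = nRT ln(V₂/V₁) = 2.54×8.314×533×ln(5.60) = 19400 J.
Q = ΔU + W = 19400 J.
State after step 1: P = 66.8 kPa, V = 169 L, T = 533 K.
Step 2 — Adiabatic: T₂/T₁ = (P₂/P₁)^((γ−1)/γ) ⇒ T₂ = 533×(0.143)^0.400 = 245 K; V₂ = 541 L.
ΔU = nCvΔT = 2.54×12.5×(245−533) = -9130 J.
Q = 0 for an adiabatic process, so W = −ΔU = 9130 J.
Net over both steps: W = 28500 J, Q = 19400 J, ΔU = -9130 J.

28500 J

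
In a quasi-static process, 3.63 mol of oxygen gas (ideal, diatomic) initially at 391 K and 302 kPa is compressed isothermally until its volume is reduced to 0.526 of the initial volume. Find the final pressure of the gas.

574 kPa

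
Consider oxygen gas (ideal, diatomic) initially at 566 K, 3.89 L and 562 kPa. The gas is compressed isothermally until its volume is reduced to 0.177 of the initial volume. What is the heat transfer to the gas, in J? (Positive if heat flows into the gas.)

-3790 J

n = P₁V₁/(RT₁) = 562×3.89/(8.314×566) = 0.465 mol.
Isothermal: T stays 566 K; PV = const ⇒ V₂ = 0.689 L, P₂ = 3180 kPa.
ΔU = 0 (ideal gas, T constant).
W = nRT ln(V₂/V₁) = 0.465×8.314×566×ln(0.177) = -3790 J.
Q = ΔU + W = -3790 J.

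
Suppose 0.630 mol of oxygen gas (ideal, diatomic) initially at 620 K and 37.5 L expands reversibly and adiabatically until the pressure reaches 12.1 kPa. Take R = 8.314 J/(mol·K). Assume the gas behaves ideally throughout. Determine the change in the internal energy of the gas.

P₁ = nRT₁/V₁ = 0.630×8.314×620/37.5 = 86.6 kPa.
Adiabatic: T₂/T₁ = (P₂/P₁)^((γ−1)/γ) ⇒ T₂ = 620×(0.140)^0.286 = 353 K; V₂ = 153 L.
For an ideal gas ΔU = nCvΔT with Cv = (5/2)R = 20.8 J/(mol·K).
ΔU = 0.630×20.8×(353−620) = -3490 J.

-3490 J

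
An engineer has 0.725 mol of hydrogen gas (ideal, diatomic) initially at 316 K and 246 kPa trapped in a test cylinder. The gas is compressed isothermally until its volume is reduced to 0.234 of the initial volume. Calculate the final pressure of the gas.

1050 kPa

V₁ = nRT₁/P₁ = 0.725×8.314×316/246 = 7.74 L.
Isothermal: T stays 316 K; PV = const ⇒ V₂ = 1.81 L, P₂ = 1050 kPa.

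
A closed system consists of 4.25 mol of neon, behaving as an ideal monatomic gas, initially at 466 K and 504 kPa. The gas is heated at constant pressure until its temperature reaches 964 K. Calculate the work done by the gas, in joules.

V₁ = nRT₁/P₁ = 4.25×8.314×466/504 = 32.7 L.
Isobaric: P stays 504 kPa; V/T = const ⇒ T₂ = 964 K, V₂ = 67.6 L.
W = PΔV = 504×(67.6−32.7) kPa·L = 17600 J.

17600 J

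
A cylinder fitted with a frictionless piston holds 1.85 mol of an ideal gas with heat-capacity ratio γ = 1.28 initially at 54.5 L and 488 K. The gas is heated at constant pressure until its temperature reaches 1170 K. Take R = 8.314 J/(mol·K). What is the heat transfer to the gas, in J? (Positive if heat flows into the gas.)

P₁ = nRT₁/V₁ = 1.85×8.314×488/54.5 = 138 kPa.
Isobaric: P stays 138 kPa; V/T = const ⇒ T₂ = 1170 K, V₂ = 131 L.
W = PΔV = 138×(131−54.5) kPa·L = 10500 J.
ΔU = nCvΔT = 1.85×29.7×(1170−488) = 37500 J.
Q = ΔU + W = nCpΔT = 48000 J.

48000 J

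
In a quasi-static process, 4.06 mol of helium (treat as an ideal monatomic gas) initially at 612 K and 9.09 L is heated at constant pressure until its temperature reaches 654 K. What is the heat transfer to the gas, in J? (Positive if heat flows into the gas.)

P₁ = nRT₁/V₁ = 4.06×8.314×612/9.09 = 2270 kPa.
Isobaric: P stays 2270 kPa; V/T = const ⇒ T₂ = 654 K, V₂ = 9.71 L.
W = PΔV = 2270×(9.71−9.09) kPa·L = 1420 J.
ΔU = nCvΔT = 4.06×12.5×(654−612) = 2130 J.
Q = ΔU + W = nCpΔT = 3540 J.

3540 J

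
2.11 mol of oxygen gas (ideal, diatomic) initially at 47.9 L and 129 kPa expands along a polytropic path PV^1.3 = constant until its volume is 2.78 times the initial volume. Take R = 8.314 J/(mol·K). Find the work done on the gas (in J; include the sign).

T₁ = P₁V₁/(nR) = 129×47.9/(2.11×8.314) = 352 K.
Polytropic n=1.3: T₂ = T₁(V₁/V₂)^(n−1) = 352×(0.360)^0.30 = 259 K; P₂ = P₁(V₁/V₂)^n = 34.1 kPa.
W = (P₁V₁−P₂V₂)/(n−1) = (129×47.9−34.1×133)/0.30 = 5440 J.
Work done on the gas = −W_by = -5440 J.

-5440 J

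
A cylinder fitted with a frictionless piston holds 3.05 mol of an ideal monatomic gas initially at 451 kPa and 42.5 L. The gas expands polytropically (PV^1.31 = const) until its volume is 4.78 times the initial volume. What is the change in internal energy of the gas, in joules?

-11000 J

T₁ = P₁V₁/(nR) = 451×42.5/(3.05×8.314) = 756 K.
Polytropic n=1.31: T₂ = T₁(V₁/V₂)^(n−1) = 756×(0.209)^0.31 = 465 K; P₂ = P₁(V₁/V₂)^n = 58.1 kPa.
For an ideal gas ΔU = nCvΔT with Cv = (3/2)R = 12.5 J/(mol·K).
ΔU = 3.05×12.5×(465−756) = -11000 J.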